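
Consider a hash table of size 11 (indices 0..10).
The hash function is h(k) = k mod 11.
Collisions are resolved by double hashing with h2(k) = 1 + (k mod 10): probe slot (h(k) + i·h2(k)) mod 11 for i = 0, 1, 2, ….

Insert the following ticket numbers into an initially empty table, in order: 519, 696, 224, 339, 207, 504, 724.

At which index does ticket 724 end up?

7

519 hashes to 2; slot 2 is free → place at 2.
696 hashes to 3; slot 3 is free → place at 3.
224 hashes to 4; slot 4 is free → place at 4.
339 hashes to 9; slot 9 is free → place at 9.
207 hashes to 9, h2=8; 9 taken → place at 6.
504 hashes to 9, h2=5; 9,3 taken → place at 8.
724 hashes to 9, h2=5; 9,3,8,2 taken → place at 7.
Table: [—, —, 519, 696, 224, —, 207, 724, 504, 339, —]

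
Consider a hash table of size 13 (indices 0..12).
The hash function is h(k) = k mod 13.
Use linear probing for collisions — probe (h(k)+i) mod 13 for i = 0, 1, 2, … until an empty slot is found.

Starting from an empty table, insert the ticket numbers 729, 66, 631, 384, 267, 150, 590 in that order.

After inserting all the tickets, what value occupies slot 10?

Insert 729: h=1, slot 1 empty -> index 1.
Insert 66: h=1, slot 1 occupied -> index 2.
Insert 631: h=7, slot 7 empty -> index 7.
Insert 384: h=7, slot 7 occupied -> index 8.
Insert 267: h=7, slots 7,8 occupied -> index 9.
Insert 150: h=7, slots 7,8,9 occupied -> index 10.
Insert 590: h=5, slot 5 empty -> index 5.
Table: [., 729, 66, ., ., 590, ., 631, 384, 267, 150, ., .]

150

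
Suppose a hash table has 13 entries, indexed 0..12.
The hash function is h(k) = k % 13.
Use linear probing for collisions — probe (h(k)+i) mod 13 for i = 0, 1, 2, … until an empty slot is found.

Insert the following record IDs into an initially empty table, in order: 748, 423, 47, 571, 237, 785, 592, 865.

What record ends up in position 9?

47

748 hashes to 7; slot 7 is free -> place at 7.
423 hashes to 7; 7 taken -> place at 8.
47 hashes to 8; 8 taken -> place at 9.
571 hashes to 12; slot 12 is free -> place at 12.
237 hashes to 3; slot 3 is free -> place at 3.
785 hashes to 5; slot 5 is free -> place at 5.
592 hashes to 7; 7,8,9 taken -> place at 10.
865 hashes to 7; 7,8,9,10 taken -> place at 11.
Table: [-, -, -, 237, -, 785, -, 748, 423, 47, 592, 865, 571]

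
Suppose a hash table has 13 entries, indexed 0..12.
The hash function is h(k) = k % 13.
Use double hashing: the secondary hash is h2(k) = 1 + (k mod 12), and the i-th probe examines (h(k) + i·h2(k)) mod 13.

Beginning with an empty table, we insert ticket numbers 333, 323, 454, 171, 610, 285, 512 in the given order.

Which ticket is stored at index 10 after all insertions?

610

333 hashes to 8; slot 8 is free -> place at 8.
323 hashes to 11; slot 11 is free -> place at 11.
454 hashes to 12; slot 12 is free -> place at 12.
171 hashes to 2; slot 2 is free -> place at 2.
610 hashes to 12, h2=11; 12 taken -> place at 10.
285 hashes to 12, h2=10; 12 taken -> place at 9.
512 hashes to 5; slot 5 is free -> place at 5.
Table: [-, -, 171, -, -, 512, -, -, 333, 285, 610, 323, 454]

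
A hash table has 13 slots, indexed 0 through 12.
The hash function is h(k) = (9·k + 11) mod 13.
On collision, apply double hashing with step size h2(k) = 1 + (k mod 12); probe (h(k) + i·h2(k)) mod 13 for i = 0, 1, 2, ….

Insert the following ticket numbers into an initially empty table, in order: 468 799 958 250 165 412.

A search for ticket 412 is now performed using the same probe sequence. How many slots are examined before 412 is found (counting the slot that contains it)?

468 hashes to 11; slot 11 is free => place at 11.
799 hashes to 0; slot 0 is free => place at 0.
958 hashes to 1; slot 1 is free => place at 1.
250 hashes to 12; slot 12 is free => place at 12.
165 hashes to 1, h2=10; 1,11 taken => place at 8.
412 hashes to 1, h2=5; 1 taken => place at 6.
Table: [799, 958, —, —, —, —, 412, —, 165, —, —, 468, 250]
Lookup 412: h=1, h2=5, probe 1,6 → found at 6.

2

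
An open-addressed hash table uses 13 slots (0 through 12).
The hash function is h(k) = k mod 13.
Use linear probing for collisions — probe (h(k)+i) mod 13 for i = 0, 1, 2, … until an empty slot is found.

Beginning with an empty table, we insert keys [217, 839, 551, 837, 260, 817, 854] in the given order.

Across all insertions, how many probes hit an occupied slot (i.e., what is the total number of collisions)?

217: h=9 → slot 9
839: h=7 → slot 7
551: h=5 → slot 5
837: h=5, probe 5,6 → slot 6
260: h=0 → slot 0
817: h=11 → slot 11
854: h=9, probe 9,10 → slot 10
Table: [260, _, _, _, _, 551, 837, 839, _, 217, 854, 817, _]

2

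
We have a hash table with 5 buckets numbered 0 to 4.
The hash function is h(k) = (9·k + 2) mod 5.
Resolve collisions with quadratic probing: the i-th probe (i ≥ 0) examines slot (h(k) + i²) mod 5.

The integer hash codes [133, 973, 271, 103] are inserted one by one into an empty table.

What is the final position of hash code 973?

133 hashes to 4; slot 4 is free => place at 4.
973 hashes to 4; 4 taken => place at 0.
271 hashes to 1; slot 1 is free => place at 1.
103 hashes to 4; 4,0 taken => place at 3.
Table: [973, 271, ., 103, 133]

0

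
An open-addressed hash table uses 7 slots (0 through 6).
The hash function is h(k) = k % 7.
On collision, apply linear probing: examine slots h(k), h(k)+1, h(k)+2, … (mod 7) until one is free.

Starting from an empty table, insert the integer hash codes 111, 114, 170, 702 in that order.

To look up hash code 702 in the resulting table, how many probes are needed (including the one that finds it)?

3

Insert 111: h=6, slot 6 empty => index 6.
Insert 114: h=2, slot 2 empty => index 2.
Insert 170: h=2, slot 2 occupied => index 3.
Insert 702: h=2, slots 2,3 occupied => index 4.
Table: [., ., 114, 170, 702, ., 111]
Lookup 702: h=2, probe 2,3,4 → found at 4.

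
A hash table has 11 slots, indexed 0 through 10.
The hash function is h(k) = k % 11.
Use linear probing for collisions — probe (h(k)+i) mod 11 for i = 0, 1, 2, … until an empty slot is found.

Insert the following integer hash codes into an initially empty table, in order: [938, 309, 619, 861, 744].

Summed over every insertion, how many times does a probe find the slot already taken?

3

Insert 938: h=3, slot 3 empty => index 3.
Insert 309: h=1, slot 1 empty => index 1.
Insert 619: h=3, slot 3 occupied => index 4.
Insert 861: h=3, slots 3,4 occupied => index 5.
Insert 744: h=7, slot 7 empty => index 7.
Table: [., 309, ., 938, 619, 861, ., 744, ., ., .]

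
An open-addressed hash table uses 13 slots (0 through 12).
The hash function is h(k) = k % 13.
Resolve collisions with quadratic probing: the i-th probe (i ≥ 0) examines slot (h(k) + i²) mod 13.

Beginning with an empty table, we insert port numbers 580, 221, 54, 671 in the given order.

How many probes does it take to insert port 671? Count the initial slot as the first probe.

580: h=8 => slot 8
221: h=0 => slot 0
54: h=2 => slot 2
671: h=8, probe 8,9 => slot 9
Table: [221, _, 54, _, _, _, _, _, 580, 671, _, _, _]

2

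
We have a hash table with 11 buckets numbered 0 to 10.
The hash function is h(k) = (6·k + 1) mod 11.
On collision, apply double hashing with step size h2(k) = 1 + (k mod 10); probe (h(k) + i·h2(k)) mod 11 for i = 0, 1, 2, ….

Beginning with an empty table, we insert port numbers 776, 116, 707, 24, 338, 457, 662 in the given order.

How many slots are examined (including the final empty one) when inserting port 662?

776 hashes to 4; slot 4 is free -> place at 4.
116 hashes to 4, h2=7; 4 taken -> place at 0.
707 hashes to 8; slot 8 is free -> place at 8.
24 hashes to 2; slot 2 is free -> place at 2.
338 hashes to 5; slot 5 is free -> place at 5.
457 hashes to 4, h2=8; 4 taken -> place at 1.
662 hashes to 2, h2=3; 2,5,8,0 taken -> place at 3.
Table: [116, 457, 24, 662, 776, 338, -, -, 707, -, -]

5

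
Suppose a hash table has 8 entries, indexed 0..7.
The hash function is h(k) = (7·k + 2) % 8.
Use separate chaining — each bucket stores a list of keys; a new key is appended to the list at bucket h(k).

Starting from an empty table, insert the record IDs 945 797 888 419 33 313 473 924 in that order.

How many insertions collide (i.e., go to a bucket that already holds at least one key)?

3

945 -> bucket 1
797 -> bucket 5
888 -> bucket 2
419 -> bucket 7
33 -> bucket 1 (collision)
313 -> bucket 1 (collision)
473 -> bucket 1 (collision)
924 -> bucket 6
Final buckets:
0: -
1: 945 -> 33 -> 313 -> 473
2: 888
3: -
4: -
5: 797
6: 924
7: 419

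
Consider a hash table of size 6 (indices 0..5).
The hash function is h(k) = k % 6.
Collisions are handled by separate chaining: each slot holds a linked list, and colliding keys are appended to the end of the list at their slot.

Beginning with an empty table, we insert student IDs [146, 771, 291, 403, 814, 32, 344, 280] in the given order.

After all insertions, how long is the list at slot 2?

Insert 146: h=2, bucket 2 empty -> new chain.
Insert 771: h=3, bucket 3 empty -> new chain.
Insert 291: h=3, bucket 3 nonempty -> append to chain.
Insert 403: h=1, bucket 1 empty -> new chain.
Insert 814: h=4, bucket 4 empty -> new chain.
Insert 32: h=2, bucket 2 nonempty -> append to chain.
Insert 344: h=2, bucket 2 nonempty -> append to chain.
Insert 280: h=4, bucket 4 nonempty -> append to chain.
Final buckets:
0: -
1: 403
2: 146 -> 32 -> 344
3: 771 -> 291
4: 814 -> 280
5: -

3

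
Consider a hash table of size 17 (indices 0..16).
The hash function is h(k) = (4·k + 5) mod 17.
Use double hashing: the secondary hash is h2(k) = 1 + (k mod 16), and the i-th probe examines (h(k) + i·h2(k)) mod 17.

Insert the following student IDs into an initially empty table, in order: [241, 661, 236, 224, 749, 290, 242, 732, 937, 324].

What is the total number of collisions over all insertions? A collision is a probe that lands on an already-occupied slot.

6

Insert 241: h=0, slot 0 empty => index 0.
Insert 661: h=14, slot 14 empty => index 14.
Insert 236: h=14, h2=13, slot 14 occupied => index 10.
Insert 224: h=0, h2=1, slot 0 occupied => index 1.
Insert 749: h=9, slot 9 empty => index 9.
Insert 290: h=9, h2=3, slot 9 occupied => index 12.
Insert 242: h=4, slot 4 empty => index 4.
Insert 732: h=9, h2=13, slot 9 occupied => index 5.
Insert 937: h=13, slot 13 empty => index 13.
Insert 324: h=9, h2=5, slots 9,14 occupied => index 2.
Table: [241, 224, 324, ., 242, 732, ., ., ., 749, 236, ., 290, 937, 661, ., .]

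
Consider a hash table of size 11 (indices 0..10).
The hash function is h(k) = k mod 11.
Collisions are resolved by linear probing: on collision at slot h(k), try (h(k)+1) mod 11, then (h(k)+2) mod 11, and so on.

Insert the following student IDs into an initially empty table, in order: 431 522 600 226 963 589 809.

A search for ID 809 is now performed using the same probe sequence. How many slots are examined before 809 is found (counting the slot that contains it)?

5

431 hashes to 2; slot 2 is free -> place at 2.
522 hashes to 5; slot 5 is free -> place at 5.
600 hashes to 6; slot 6 is free -> place at 6.
226 hashes to 6; 6 taken -> place at 7.
963 hashes to 6; 6,7 taken -> place at 8.
589 hashes to 6; 6,7,8 taken -> place at 9.
809 hashes to 6; 6,7,8,9 taken -> place at 10.
Table: [., ., 431, ., ., 522, 600, 226, 963, 589, 809]
Lookup 809: h=6, probe 6,7,8,9,10 → found at 10.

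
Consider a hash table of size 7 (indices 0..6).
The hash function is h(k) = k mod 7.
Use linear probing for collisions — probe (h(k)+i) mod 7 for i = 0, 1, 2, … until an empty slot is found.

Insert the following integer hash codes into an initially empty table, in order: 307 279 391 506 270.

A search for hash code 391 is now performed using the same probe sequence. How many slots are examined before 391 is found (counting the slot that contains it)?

307 hashes to 6; slot 6 is free -> place at 6.
279 hashes to 6; 6 taken -> place at 0.
391 hashes to 6; 6,0 taken -> place at 1.
506 hashes to 2; slot 2 is free -> place at 2.
270 hashes to 4; slot 4 is free -> place at 4.
Table: [279, 391, 506, _, 270, _, 307]
Lookup 391: h=6, probe 6,0,1 → found at 1.

3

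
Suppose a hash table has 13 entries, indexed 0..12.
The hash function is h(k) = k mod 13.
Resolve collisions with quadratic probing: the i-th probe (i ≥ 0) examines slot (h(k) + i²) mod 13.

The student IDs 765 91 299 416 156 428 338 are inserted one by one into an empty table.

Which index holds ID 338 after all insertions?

Insert 765: h=11, slot 11 empty -> index 11.
Insert 91: h=0, slot 0 empty -> index 0.
Insert 299: h=0, slot 0 occupied -> index 1.
Insert 416: h=0, slots 0,1 occupied -> index 4.
Insert 156: h=0, slots 0,1,4 occupied -> index 9.
Insert 428: h=12, slot 12 empty -> index 12.
Insert 338: h=0, slots 0,1,4,9 occupied -> index 3.
Table: [91, 299, ., 338, 416, ., ., ., ., 156, ., 765, 428]

3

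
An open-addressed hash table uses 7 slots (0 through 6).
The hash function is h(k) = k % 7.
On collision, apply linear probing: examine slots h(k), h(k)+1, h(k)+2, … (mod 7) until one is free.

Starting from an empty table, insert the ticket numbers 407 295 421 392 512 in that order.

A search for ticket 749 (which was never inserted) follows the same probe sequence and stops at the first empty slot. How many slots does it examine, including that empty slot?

Insert 407: h=1, slot 1 empty -> index 1.
Insert 295: h=1, slot 1 occupied -> index 2.
Insert 421: h=1, slots 1,2 occupied -> index 3.
Insert 392: h=0, slot 0 empty -> index 0.
Insert 512: h=1, slots 1,2,3 occupied -> index 4.
Table: [392, 407, 295, 421, 512, -, -]
Lookup 749: h=0, probe 0,1,2,3,4,5 → slot 5 empty, not found.

6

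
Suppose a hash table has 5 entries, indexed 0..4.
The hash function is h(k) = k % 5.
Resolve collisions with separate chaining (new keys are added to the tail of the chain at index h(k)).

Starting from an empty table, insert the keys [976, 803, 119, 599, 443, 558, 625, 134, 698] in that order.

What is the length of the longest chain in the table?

4

976 → bucket 1
803 → bucket 3
119 → bucket 4
599 → bucket 4 (collision)
443 → bucket 3 (collision)
558 → bucket 3 (collision)
625 → bucket 0
134 → bucket 4 (collision)
698 → bucket 3 (collision)
Final buckets:
0: 625
1: 976
2: ∅
3: 803 -> 443 -> 558 -> 698
4: 119 -> 599 -> 134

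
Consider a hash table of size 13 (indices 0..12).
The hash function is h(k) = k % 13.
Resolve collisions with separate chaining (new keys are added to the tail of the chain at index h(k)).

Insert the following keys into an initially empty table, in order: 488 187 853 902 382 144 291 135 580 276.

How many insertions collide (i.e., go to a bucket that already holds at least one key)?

488 -> bucket 7
187 -> bucket 5
853 -> bucket 8
902 -> bucket 5 (collision)
382 -> bucket 5 (collision)
144 -> bucket 1
291 -> bucket 5 (collision)
135 -> bucket 5 (collision)
580 -> bucket 8 (collision)
276 -> bucket 3
Final buckets:
0: .
1: 144
2: .
3: 276
4: .
5: 187 -> 902 -> 382 -> 291 -> 135
6: .
7: 488
8: 853 -> 580
9: .
10: .
11: .
12: .

5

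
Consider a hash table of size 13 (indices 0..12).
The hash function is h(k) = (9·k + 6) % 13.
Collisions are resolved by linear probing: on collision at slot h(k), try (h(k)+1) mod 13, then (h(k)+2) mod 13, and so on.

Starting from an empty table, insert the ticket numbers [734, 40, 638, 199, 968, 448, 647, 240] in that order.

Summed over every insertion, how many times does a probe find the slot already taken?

8

Insert 734: h=8, slot 8 empty → index 8.
Insert 40: h=2, slot 2 empty → index 2.
Insert 638: h=2, slot 2 occupied → index 3.
Insert 199: h=3, slot 3 occupied → index 4.
Insert 968: h=8, slot 8 occupied → index 9.
Insert 448: h=8, slots 8,9 occupied → index 10.
Insert 647: h=5, slot 5 empty → index 5.
Insert 240: h=8, slots 8,9,10 occupied → index 11.
Table: [., ., 40, 638, 199, 647, ., ., 734, 968, 448, 240, .]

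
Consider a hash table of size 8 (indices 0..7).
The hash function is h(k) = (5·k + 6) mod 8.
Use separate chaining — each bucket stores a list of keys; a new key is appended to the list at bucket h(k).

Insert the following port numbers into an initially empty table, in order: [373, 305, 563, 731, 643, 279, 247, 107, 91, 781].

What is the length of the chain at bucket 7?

2

Insert 373: h=7, bucket 7 empty → new chain.
Insert 305: h=3, bucket 3 empty → new chain.
Insert 563: h=5, bucket 5 empty → new chain.
Insert 731: h=5, bucket 5 nonempty → append to chain.
Insert 643: h=5, bucket 5 nonempty → append to chain.
Insert 279: h=1, bucket 1 empty → new chain.
Insert 247: h=1, bucket 1 nonempty → append to chain.
Insert 107: h=5, bucket 5 nonempty → append to chain.
Insert 91: h=5, bucket 5 nonempty → append to chain.
Insert 781: h=7, bucket 7 nonempty → append to chain.
Final buckets:
0: .
1: 279 -> 247
2: .
3: 305
4: .
5: 563 -> 731 -> 643 -> 107 -> 91
6: .
7: 373 -> 781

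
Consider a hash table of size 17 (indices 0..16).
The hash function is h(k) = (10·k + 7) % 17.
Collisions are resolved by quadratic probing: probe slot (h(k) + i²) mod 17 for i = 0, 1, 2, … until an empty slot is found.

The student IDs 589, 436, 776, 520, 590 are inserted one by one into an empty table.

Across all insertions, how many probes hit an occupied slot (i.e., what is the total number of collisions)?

589 hashes to 15; slot 15 is free => place at 15.
436 hashes to 15; 15 taken => place at 16.
776 hashes to 15; 15,16 taken => place at 2.
520 hashes to 5; slot 5 is free => place at 5.
590 hashes to 8; slot 8 is free => place at 8.
Table: [—, —, 776, —, —, 520, —, —, 590, —, —, —, —, —, —, 589, 436]

3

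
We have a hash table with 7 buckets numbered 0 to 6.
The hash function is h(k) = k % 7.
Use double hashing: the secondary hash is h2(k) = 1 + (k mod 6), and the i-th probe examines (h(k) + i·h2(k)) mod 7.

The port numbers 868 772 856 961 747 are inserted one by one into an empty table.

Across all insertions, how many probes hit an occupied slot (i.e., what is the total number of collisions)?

5

Insert 868: h=0, slot 0 empty → index 0.
Insert 772: h=2, slot 2 empty → index 2.
Insert 856: h=2, h2=5, slots 2,0 occupied → index 5.
Insert 961: h=2, h2=2, slot 2 occupied → index 4.
Insert 747: h=5, h2=4, slots 5,2 occupied → index 6.
Table: [868, ., 772, ., 961, 856, 747]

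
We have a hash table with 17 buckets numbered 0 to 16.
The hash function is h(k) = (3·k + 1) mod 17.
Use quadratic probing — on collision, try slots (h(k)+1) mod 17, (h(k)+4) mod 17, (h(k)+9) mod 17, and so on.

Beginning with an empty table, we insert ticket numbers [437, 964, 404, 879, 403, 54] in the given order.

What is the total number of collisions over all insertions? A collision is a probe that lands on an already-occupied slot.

6

Insert 437: h=3, slot 3 empty -> index 3.
Insert 964: h=3, slot 3 occupied -> index 4.
Insert 404: h=6, slot 6 empty -> index 6.
Insert 879: h=3, slots 3,4 occupied -> index 7.
Insert 403: h=3, slots 3,4,7 occupied -> index 12.
Insert 54: h=10, slot 10 empty -> index 10.
Table: [—, —, —, 437, 964, —, 404, 879, —, —, 54, —, 403, —, —, —, —]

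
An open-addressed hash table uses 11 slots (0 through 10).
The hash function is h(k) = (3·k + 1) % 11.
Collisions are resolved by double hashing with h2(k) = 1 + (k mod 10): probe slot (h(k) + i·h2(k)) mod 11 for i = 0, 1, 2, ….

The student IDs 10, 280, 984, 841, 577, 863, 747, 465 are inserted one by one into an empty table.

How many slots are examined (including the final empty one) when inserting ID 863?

10: h=9 => slot 9
280: h=5 => slot 5
984: h=5, h2=5, probe 5,10 => slot 10
841: h=5, h2=2, probe 5,7 => slot 7
577: h=5, h2=8, probe 5,2 => slot 2
863: h=5, h2=4, probe 5,9,2,6 => slot 6
747: h=9, h2=8, probe 9,6,3 => slot 3
465: h=10, h2=6, probe 10,5,0 => slot 0
Table: [465, ., 577, 747, ., 280, 863, 841, ., 10, 984]

4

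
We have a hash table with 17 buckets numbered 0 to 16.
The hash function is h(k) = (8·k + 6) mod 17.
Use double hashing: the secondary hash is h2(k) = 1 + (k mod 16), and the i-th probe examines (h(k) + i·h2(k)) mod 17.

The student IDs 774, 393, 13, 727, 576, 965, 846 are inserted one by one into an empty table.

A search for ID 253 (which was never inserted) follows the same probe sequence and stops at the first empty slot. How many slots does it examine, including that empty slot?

2

774: h=10 → slot 10
393: h=5 → slot 5
13: h=8 → slot 8
727: h=8, h2=8, probe 8,16 → slot 16
576: h=7 → slot 7
965: h=8, h2=6, probe 8,14 → slot 14
846: h=8, h2=15, probe 8,6 → slot 6
Table: [∅, ∅, ∅, ∅, ∅, 393, 846, 576, 13, ∅, 774, ∅, ∅, ∅, 965, ∅, 727]
Lookup 253: h=7, h2=14, probe 7,4 → slot 4 empty, not found.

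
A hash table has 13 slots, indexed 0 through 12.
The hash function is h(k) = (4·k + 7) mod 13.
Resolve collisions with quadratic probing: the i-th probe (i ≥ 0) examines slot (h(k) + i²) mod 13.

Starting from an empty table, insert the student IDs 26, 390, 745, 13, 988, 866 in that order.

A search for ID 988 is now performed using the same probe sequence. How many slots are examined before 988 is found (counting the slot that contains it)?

4

26: h=7 => slot 7
390: h=7, probe 7,8 => slot 8
745: h=10 => slot 10
13: h=7, probe 7,8,11 => slot 11
988: h=7, probe 7,8,11,3 => slot 3
866: h=0 => slot 0
Table: [866, ∅, ∅, 988, ∅, ∅, ∅, 26, 390, ∅, 745, 13, ∅]
Lookup 988: h=7, probe 7,8,11,3 → found at 3.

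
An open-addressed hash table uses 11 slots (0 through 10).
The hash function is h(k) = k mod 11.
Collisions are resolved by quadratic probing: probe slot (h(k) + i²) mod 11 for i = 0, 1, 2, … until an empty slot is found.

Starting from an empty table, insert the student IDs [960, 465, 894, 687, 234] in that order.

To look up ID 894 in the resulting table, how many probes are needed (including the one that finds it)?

3

Insert 960: h=3, slot 3 empty => index 3.
Insert 465: h=3, slot 3 occupied => index 4.
Insert 894: h=3, slots 3,4 occupied => index 7.
Insert 687: h=5, slot 5 empty => index 5.
Insert 234: h=3, slots 3,4,7 occupied => index 1.
Table: [-, 234, -, 960, 465, 687, -, 894, -, -, -]
Lookup 894: h=3, probe 3,4,7 → found at 7.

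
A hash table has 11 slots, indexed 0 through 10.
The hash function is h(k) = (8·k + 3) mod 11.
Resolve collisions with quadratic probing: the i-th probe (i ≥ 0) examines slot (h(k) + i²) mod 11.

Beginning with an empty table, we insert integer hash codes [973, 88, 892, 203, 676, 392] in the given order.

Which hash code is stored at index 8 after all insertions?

Insert 973: h=10, slot 10 empty => index 10.
Insert 88: h=3, slot 3 empty => index 3.
Insert 892: h=0, slot 0 empty => index 0.
Insert 203: h=10, slots 10,0,3 occupied => index 8.
Insert 676: h=10, slots 10,0,3,8 occupied => index 4.
Insert 392: h=4, slot 4 occupied => index 5.
Table: [892, -, -, 88, 676, 392, -, -, 203, -, 973]

203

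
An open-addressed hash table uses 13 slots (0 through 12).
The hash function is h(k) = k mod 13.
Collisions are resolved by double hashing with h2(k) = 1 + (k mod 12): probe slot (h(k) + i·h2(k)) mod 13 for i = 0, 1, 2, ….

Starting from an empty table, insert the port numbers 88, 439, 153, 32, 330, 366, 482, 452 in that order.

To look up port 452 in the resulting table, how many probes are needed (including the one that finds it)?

Insert 88: h=10, slot 10 empty → index 10.
Insert 439: h=10, h2=8, slot 10 occupied → index 5.
Insert 153: h=10, h2=10, slot 10 occupied → index 7.
Insert 32: h=6, slot 6 empty → index 6.
Insert 330: h=5, h2=7, slot 5 occupied → index 12.
Insert 366: h=2, slot 2 empty → index 2.
Insert 482: h=1, slot 1 empty → index 1.
Insert 452: h=10, h2=9, slots 10,6,2 occupied → index 11.
Table: [—, 482, 366, —, —, 439, 32, 153, —, —, 88, 452, 330]
Lookup 452: h=10, h2=9, probe 10,6,2,11 → found at 11.

4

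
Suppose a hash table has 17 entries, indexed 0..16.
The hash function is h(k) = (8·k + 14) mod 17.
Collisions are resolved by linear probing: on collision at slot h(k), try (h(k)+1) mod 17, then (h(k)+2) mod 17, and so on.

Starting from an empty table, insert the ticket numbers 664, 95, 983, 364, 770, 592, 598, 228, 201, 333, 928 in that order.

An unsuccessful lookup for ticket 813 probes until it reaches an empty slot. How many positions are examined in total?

Insert 664: h=5, slot 5 empty => index 5.
Insert 95: h=9, slot 9 empty => index 9.
Insert 983: h=7, slot 7 empty => index 7.
Insert 364: h=2, slot 2 empty => index 2.
Insert 770: h=3, slot 3 empty => index 3.
Insert 592: h=7, slot 7 occupied => index 8.
Insert 598: h=4, slot 4 empty => index 4.
Insert 228: h=2, slots 2,3,4,5 occupied => index 6.
Insert 201: h=7, slots 7,8,9 occupied => index 10.
Insert 333: h=9, slots 9,10 occupied => index 11.
Insert 928: h=9, slots 9,10,11 occupied => index 12.
Table: [—, —, 364, 770, 598, 664, 228, 983, 592, 95, 201, 333, 928, —, —, —, —]
Lookup 813: h=7, probe 7,8,9,10,11,12,13 → slot 13 empty, not found.

7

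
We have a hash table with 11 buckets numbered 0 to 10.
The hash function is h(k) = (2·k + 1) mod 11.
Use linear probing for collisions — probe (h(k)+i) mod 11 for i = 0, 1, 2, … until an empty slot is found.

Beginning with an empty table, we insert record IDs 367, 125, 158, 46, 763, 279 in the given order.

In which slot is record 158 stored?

0

Insert 367: h=9, slot 9 empty → index 9.
Insert 125: h=9, slot 9 occupied → index 10.
Insert 158: h=9, slots 9,10 occupied → index 0.
Insert 46: h=5, slot 5 empty → index 5.
Insert 763: h=9, slots 9,10,0 occupied → index 1.
Insert 279: h=9, slots 9,10,0,1 occupied → index 2.
Table: [158, 763, 279, ., ., 46, ., ., ., 367, 125]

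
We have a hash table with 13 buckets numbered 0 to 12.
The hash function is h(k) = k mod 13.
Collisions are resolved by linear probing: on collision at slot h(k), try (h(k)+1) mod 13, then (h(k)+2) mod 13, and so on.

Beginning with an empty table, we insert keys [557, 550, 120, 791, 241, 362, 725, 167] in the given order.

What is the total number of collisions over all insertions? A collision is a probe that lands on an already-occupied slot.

557 hashes to 11; slot 11 is free => place at 11.
550 hashes to 4; slot 4 is free => place at 4.
120 hashes to 3; slot 3 is free => place at 3.
791 hashes to 11; 11 taken => place at 12.
241 hashes to 7; slot 7 is free => place at 7.
362 hashes to 11; 11,12 taken => place at 0.
725 hashes to 10; slot 10 is free => place at 10.
167 hashes to 11; 11,12,0 taken => place at 1.
Table: [362, 167, ., 120, 550, ., ., 241, ., ., 725, 557, 791]

6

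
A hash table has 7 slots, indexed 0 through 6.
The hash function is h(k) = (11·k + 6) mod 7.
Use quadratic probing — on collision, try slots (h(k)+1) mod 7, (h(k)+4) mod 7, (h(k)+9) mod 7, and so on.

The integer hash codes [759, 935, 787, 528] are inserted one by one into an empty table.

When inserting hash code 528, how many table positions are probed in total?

4

Insert 759: h=4, slot 4 empty → index 4.
Insert 935: h=1, slot 1 empty → index 1.
Insert 787: h=4, slot 4 occupied → index 5.
Insert 528: h=4, slots 4,5,1 occupied → index 6.
Table: [_, 935, _, _, 759, 787, 528]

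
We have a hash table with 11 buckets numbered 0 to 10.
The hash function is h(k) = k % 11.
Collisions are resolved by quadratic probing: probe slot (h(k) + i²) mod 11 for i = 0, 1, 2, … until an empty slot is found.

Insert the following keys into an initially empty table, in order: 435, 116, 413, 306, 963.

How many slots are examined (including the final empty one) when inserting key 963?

4

435: h=6 -> slot 6
116: h=6, probe 6,7 -> slot 7
413: h=6, probe 6,7,10 -> slot 10
306: h=9 -> slot 9
963: h=6, probe 6,7,10,4 -> slot 4
Table: [., ., ., ., 963, ., 435, 116, ., 306, 413]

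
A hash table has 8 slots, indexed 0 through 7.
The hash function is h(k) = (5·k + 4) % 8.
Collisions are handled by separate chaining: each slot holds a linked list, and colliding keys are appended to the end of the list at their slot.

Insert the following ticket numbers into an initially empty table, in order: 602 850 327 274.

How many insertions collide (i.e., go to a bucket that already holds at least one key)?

2

602 → bucket 6
850 → bucket 6 (collision)
327 → bucket 7
274 → bucket 6 (collision)
Final buckets:
0: —
1: —
2: —
3: —
4: —
5: —
6: 602 -> 850 -> 274
7: 327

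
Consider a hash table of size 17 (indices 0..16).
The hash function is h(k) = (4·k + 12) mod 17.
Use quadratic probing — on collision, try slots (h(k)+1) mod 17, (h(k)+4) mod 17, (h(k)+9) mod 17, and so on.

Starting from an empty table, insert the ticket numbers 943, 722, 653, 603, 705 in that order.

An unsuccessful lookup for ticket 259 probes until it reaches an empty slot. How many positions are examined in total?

Insert 943: h=10, slot 10 empty => index 10.
Insert 722: h=10, slot 10 occupied => index 11.
Insert 653: h=6, slot 6 empty => index 6.
Insert 603: h=10, slots 10,11 occupied => index 14.
Insert 705: h=10, slots 10,11,14 occupied => index 2.
Table: [∅, ∅, 705, ∅, ∅, ∅, 653, ∅, ∅, ∅, 943, 722, ∅, ∅, 603, ∅, ∅]
Lookup 259: h=11, probe 11,12 → slot 12 empty, not found.

2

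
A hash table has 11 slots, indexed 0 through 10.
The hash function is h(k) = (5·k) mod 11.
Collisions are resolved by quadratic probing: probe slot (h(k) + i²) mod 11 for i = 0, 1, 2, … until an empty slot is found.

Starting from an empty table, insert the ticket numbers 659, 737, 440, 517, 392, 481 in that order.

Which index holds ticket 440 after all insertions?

659: h=6 -> slot 6
737: h=0 -> slot 0
440: h=0, probe 0,1 -> slot 1
517: h=0, probe 0,1,4 -> slot 4
392: h=2 -> slot 2
481: h=7 -> slot 7
Table: [737, 440, 392, ., 517, ., 659, 481, ., ., .]

1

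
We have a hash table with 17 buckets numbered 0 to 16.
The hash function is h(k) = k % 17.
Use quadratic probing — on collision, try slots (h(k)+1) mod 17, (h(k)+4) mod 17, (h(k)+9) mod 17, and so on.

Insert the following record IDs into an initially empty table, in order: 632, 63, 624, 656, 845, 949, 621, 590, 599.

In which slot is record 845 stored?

Insert 632: h=3, slot 3 empty → index 3.
Insert 63: h=12, slot 12 empty → index 12.
Insert 624: h=12, slot 12 occupied → index 13.
Insert 656: h=10, slot 10 empty → index 10.
Insert 845: h=12, slots 12,13 occupied → index 16.
Insert 949: h=14, slot 14 empty → index 14.
Insert 621: h=9, slot 9 empty → index 9.
Insert 590: h=12, slots 12,13,16 occupied → index 4.
Insert 599: h=4, slot 4 occupied → index 5.
Table: [-, -, -, 632, 590, 599, -, -, -, 621, 656, -, 63, 624, 949, -, 845]

16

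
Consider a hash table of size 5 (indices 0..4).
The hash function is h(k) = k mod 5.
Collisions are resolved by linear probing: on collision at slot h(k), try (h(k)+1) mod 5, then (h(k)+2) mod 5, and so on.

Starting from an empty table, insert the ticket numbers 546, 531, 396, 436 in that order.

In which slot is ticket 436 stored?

4

546 hashes to 1; slot 1 is free => place at 1.
531 hashes to 1; 1 taken => place at 2.
396 hashes to 1; 1,2 taken => place at 3.
436 hashes to 1; 1,2,3 taken => place at 4.
Table: [., 546, 531, 396, 436]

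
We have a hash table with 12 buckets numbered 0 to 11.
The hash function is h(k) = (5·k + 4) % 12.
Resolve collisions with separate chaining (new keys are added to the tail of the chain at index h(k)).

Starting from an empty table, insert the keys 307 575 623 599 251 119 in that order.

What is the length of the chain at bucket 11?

5

Insert 307: h=3, bucket 3 empty -> new chain.
Insert 575: h=11, bucket 11 empty -> new chain.
Insert 623: h=11, bucket 11 nonempty -> append to chain.
Insert 599: h=11, bucket 11 nonempty -> append to chain.
Insert 251: h=11, bucket 11 nonempty -> append to chain.
Insert 119: h=11, bucket 11 nonempty -> append to chain.
Final buckets:
0: ∅
1: ∅
2: ∅
3: 307
4: ∅
5: ∅
6: ∅
7: ∅
8: ∅
9: ∅
10: ∅
11: 575 -> 623 -> 599 -> 251 -> 119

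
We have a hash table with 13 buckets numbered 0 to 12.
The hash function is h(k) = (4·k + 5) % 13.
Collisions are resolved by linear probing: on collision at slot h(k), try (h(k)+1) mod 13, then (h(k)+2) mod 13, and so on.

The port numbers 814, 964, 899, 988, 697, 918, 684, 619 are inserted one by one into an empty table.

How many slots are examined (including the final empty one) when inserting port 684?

6

814 hashes to 11; slot 11 is free => place at 11.
964 hashes to 0; slot 0 is free => place at 0.
899 hashes to 0; 0 taken => place at 1.
988 hashes to 5; slot 5 is free => place at 5.
697 hashes to 11; 11 taken => place at 12.
918 hashes to 11; 11,12,0,1 taken => place at 2.
684 hashes to 11; 11,12,0,1,2 taken => place at 3.
619 hashes to 11; 11,12,0,1,2,3 taken => place at 4.
Table: [964, 899, 918, 684, 619, 988, ∅, ∅, ∅, ∅, ∅, 814, 697]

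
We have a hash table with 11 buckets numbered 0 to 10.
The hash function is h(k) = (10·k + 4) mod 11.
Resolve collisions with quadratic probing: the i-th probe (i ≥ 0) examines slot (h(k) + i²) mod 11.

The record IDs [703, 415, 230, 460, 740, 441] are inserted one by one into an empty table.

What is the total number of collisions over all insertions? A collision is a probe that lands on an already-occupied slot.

Insert 703: h=5, slot 5 empty -> index 5.
Insert 415: h=7, slot 7 empty -> index 7.
Insert 230: h=5, slot 5 occupied -> index 6.
Insert 460: h=6, slots 6,7 occupied -> index 10.
Insert 740: h=1, slot 1 empty -> index 1.
Insert 441: h=3, slot 3 empty -> index 3.
Table: [∅, 740, ∅, 441, ∅, 703, 230, 415, ∅, ∅, 460]

3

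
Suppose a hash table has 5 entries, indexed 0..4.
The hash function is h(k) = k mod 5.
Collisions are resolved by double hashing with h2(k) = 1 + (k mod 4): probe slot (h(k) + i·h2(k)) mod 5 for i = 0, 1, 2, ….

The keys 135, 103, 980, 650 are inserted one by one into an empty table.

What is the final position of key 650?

135: h=0 -> slot 0
103: h=3 -> slot 3
980: h=0, h2=1, probe 0,1 -> slot 1
650: h=0, h2=3, probe 0,3,1,4 -> slot 4
Table: [135, 980, _, 103, 650]

4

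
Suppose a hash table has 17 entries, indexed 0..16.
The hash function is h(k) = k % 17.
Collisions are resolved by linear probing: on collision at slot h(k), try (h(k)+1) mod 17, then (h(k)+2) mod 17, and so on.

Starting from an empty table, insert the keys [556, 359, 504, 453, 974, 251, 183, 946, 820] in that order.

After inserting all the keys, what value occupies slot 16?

Insert 556: h=12, slot 12 empty => index 12.
Insert 359: h=2, slot 2 empty => index 2.
Insert 504: h=11, slot 11 empty => index 11.
Insert 453: h=11, slots 11,12 occupied => index 13.
Insert 974: h=5, slot 5 empty => index 5.
Insert 251: h=13, slot 13 occupied => index 14.
Insert 183: h=13, slots 13,14 occupied => index 15.
Insert 946: h=11, slots 11,12,13,14,15 occupied => index 16.
Insert 820: h=4, slot 4 empty => index 4.
Table: [., ., 359, ., 820, 974, ., ., ., ., ., 504, 556, 453, 251, 183, 946]

946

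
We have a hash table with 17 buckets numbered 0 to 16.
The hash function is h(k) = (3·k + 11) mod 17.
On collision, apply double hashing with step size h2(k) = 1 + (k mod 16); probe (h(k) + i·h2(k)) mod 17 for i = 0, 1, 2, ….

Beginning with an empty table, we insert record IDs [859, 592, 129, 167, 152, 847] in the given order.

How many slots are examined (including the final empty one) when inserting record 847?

2

Insert 859: h=4, slot 4 empty → index 4.
Insert 592: h=2, slot 2 empty → index 2.
Insert 129: h=7, slot 7 empty → index 7.
Insert 167: h=2, h2=8, slot 2 occupied → index 10.
Insert 152: h=8, slot 8 empty → index 8.
Insert 847: h=2, h2=16, slot 2 occupied → index 1.
Table: [-, 847, 592, -, 859, -, -, 129, 152, -, 167, -, -, -, -, -, -]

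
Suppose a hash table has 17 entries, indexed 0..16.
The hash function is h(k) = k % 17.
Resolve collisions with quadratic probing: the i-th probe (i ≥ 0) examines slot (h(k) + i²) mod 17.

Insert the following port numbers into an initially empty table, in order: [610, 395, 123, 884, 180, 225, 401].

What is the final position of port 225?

Insert 610: h=15, slot 15 empty → index 15.
Insert 395: h=4, slot 4 empty → index 4.
Insert 123: h=4, slot 4 occupied → index 5.
Insert 884: h=0, slot 0 empty → index 0.
Insert 180: h=10, slot 10 empty → index 10.
Insert 225: h=4, slots 4,5 occupied → index 8.
Insert 401: h=10, slot 10 occupied → index 11.
Table: [884, ∅, ∅, ∅, 395, 123, ∅, ∅, 225, ∅, 180, 401, ∅, ∅, ∅, 610, ∅]

8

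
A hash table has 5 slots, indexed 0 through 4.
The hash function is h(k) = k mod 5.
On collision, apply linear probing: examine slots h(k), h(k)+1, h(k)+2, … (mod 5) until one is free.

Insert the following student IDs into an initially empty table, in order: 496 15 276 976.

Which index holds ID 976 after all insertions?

Insert 496: h=1, slot 1 empty -> index 1.
Insert 15: h=0, slot 0 empty -> index 0.
Insert 276: h=1, slot 1 occupied -> index 2.
Insert 976: h=1, slots 1,2 occupied -> index 3.
Table: [15, 496, 276, 976, —]

3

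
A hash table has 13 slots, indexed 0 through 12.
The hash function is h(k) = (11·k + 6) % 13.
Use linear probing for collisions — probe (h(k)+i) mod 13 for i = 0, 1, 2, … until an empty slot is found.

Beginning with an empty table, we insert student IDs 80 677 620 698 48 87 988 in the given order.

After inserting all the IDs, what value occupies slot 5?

48

Insert 80: h=2, slot 2 empty → index 2.
Insert 677: h=4, slot 4 empty → index 4.
Insert 620: h=1, slot 1 empty → index 1.
Insert 698: h=1, slots 1,2 occupied → index 3.
Insert 48: h=1, slots 1,2,3,4 occupied → index 5.
Insert 87: h=1, slots 1,2,3,4,5 occupied → index 6.
Insert 988: h=6, slot 6 occupied → index 7.
Table: [-, 620, 80, 698, 677, 48, 87, 988, -, -, -, -, -]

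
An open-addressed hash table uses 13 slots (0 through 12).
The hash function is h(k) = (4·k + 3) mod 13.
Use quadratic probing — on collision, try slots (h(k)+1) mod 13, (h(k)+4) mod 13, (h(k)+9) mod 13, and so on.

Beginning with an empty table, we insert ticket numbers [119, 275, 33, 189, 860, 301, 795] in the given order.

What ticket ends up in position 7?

301

119 hashes to 11; slot 11 is free => place at 11.
275 hashes to 11; 11 taken => place at 12.
33 hashes to 5; slot 5 is free => place at 5.
189 hashes to 5; 5 taken => place at 6.
860 hashes to 11; 11,12 taken => place at 2.
301 hashes to 11; 11,12,2 taken => place at 7.
795 hashes to 11; 11,12,2,7 taken => place at 1.
Table: [—, 795, 860, —, —, 33, 189, 301, —, —, —, 119, 275]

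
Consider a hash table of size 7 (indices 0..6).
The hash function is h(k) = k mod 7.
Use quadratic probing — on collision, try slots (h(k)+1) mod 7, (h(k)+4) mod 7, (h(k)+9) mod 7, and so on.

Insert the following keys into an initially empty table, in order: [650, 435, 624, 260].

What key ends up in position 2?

650 hashes to 6; slot 6 is free -> place at 6.
435 hashes to 1; slot 1 is free -> place at 1.
624 hashes to 1; 1 taken -> place at 2.
260 hashes to 1; 1,2 taken -> place at 5.
Table: [_, 435, 624, _, _, 260, 650]

624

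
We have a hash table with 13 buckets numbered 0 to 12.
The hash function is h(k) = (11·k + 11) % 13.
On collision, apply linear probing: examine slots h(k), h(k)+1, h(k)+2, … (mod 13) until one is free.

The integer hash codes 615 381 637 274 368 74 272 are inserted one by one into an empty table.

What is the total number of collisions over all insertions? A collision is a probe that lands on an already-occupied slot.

615 hashes to 3; slot 3 is free -> place at 3.
381 hashes to 3; 3 taken -> place at 4.
637 hashes to 11; slot 11 is free -> place at 11.
274 hashes to 9; slot 9 is free -> place at 9.
368 hashes to 3; 3,4 taken -> place at 5.
74 hashes to 6; slot 6 is free -> place at 6.
272 hashes to 0; slot 0 is free -> place at 0.
Table: [272, _, _, 615, 381, 368, 74, _, _, 274, _, 637, _]

3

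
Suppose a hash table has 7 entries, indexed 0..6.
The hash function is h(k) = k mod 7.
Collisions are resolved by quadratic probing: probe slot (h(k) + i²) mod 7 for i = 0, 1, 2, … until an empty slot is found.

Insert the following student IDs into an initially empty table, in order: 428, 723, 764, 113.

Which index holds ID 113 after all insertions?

3

428 hashes to 1; slot 1 is free → place at 1.
723 hashes to 2; slot 2 is free → place at 2.
764 hashes to 1; 1,2 taken → place at 5.
113 hashes to 1; 1,2,5 taken → place at 3.
Table: [., 428, 723, 113, ., 764, .]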